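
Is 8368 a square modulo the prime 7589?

no

Reduce the numerator: 8368 ≡ 779 (mod 7589), so (8368/7589) = (779/7589).
7589 ≡ 1 (mod 4), so quadratic reciprocity gives (779/7589) = (7589/779). Reduce: 7589 ≡ 578 (mod 779). Now have (578/779).
Factor out 2: 578 = 2·289. Since 779 ≡ 3 (mod 8), (2/779) = -1. Now have -(289/779).
289 ≡ 1 (mod 4), so quadratic reciprocity gives (289/779) = (779/289). Reduce: 779 ≡ 201 (mod 289). Now have -(201/289).
201 ≡ 1 (mod 4), so quadratic reciprocity gives (201/289) = (289/201). Reduce: 289 ≡ 88 (mod 201). Now have -(88/201).
Factor out 2: 88 = 2^3·11. Since 201 ≡ 1 (mod 8), (2/201) = +1, and (2/201)^3 = +1. Now have -(11/201).
201 ≡ 1 (mod 4), so quadratic reciprocity gives (11/201) = (201/11). Reduce: 201 ≡ 3 (mod 11). Now have -(3/11).
Both 3 ≡ 3 and 11 ≡ 3 (mod 4), so reciprocity gives (3/11) = -(11/3). Reduce: 11 ≡ 2 (mod 3). Now have (2/3).
Factor out 2: 2 = 2. Since 3 ≡ 3 (mod 8), (2/3) = -1. Now have -(1/3).
(1/3) = 1. Collecting the sign factors: -1.
(8368/7589) = -1, and 7589 is prime, so 8368 is not a quadratic residue mod 7589.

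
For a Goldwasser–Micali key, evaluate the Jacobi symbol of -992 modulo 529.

1

Reduce the numerator: -992 ≡ 66 (mod 529), so (-992|529) = (66|529).
Factor out 2: 66 = 2·33. Since 529 ≡ 1 (mod 8), (2|529) = +1. Now have (33|529).
33 ≡ 1 (mod 4), so quadratic reciprocity gives (33|529) = (529|33). Reduce: 529 ≡ 1 (mod 33). Now have (1|33).
(1|33) = 1. Collecting the sign factors: 1.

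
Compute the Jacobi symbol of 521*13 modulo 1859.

By multiplicativity, (521·13 / 1859) = (521 / 1859)·(13 / 1859).
First factor (521 / 1859):
(521 / 1859)
  = (1859 / 521)    [QR: 521 ≡ 1 mod 4, sign kept]
  = (296 / 521)    [1859 ≡ 296 mod 521]
  = (37 / 521)    [521 ≡ 1 mod 8 ⇒ (2 / 521)^3 = +1]
  = (521 / 37)    [QR: 37 ≡ 1 mod 4, sign kept]
  = (3 / 37)    [521 ≡ 3 mod 37]
  = (37 / 3)    [QR: 37 ≡ 1 mod 4, sign kept]
  = (1 / 3)    [37 ≡ 1 mod 3]
  = 1    [(1 / 3) = 1]
Second factor (13 / 1859):
(13 / 1859)
  = (1859 / 13)    [QR: 13 ≡ 1 mod 4, sign kept]
  = (0 / 13)    [1859 ≡ 0 mod 13]
  = 0    [numerator 0, gcd > 1]
Product: (1)·(0) = 0.

0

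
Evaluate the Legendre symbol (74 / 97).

-1

(74 / 97)
  = (37 / 97)    [97 ≡ 1 mod 8 ⇒ (2 / 97) = +1]
  = (97 / 37)    [QR: 37 ≡ 1 mod 4, sign kept]
  = (23 / 37)    [97 ≡ 23 mod 37]
  = (37 / 23)    [QR: 37 ≡ 1 mod 4, sign kept]
  = (14 / 23)    [37 ≡ 14 mod 23]
  = (7 / 23)    [23 ≡ 7 mod 8 ⇒ (2 / 23) = +1]
  = -(23 / 7)    [QR: both ≡ 3 mod 4, sign flips]
  = -(2 / 7)    [23 ≡ 2 mod 7]
  = -(1 / 7)    [7 ≡ 7 mod 8 ⇒ (2 / 7) = +1]
  = -1    [(1 / 7) = 1]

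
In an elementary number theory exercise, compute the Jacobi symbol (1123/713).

Reduce the numerator: 1123 ≡ 410 (mod 713), so (1123/713) = (410/713).
Factor out 2: 410 = 2·205. Since 713 ≡ 1 (mod 8), (2/713) = +1. Now have (205/713).
205 ≡ 1 (mod 4), so quadratic reciprocity gives (205/713) = (713/205). Reduce: 713 ≡ 98 (mod 205). Now have (98/205).
Factor out 2: 98 = 2·49. Since 205 ≡ 5 (mod 8), (2/205) = -1. Now have -(49/205).
49 ≡ 1 (mod 4), so quadratic reciprocity gives (49/205) = (205/49). Reduce: 205 ≡ 9 (mod 49). Now have -(9/49).
9 ≡ 1 (mod 4), so quadratic reciprocity gives (9/49) = (49/9). Reduce: 49 ≡ 4 (mod 9). Now have -(4/9).
Factor out 2: 4 = 2^2. Since 9 ≡ 1 (mod 8), (2/9) = +1, and (2/9)^2 = +1. Now have -(1/9).
(1/9) = 1. Collecting the sign factors: -1.

-1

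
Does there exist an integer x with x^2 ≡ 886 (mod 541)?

yes

(886/541)
  = (345/541)    [886 ≡ 345 mod 541]
  = (541/345)    [QR: 345 ≡ 1 mod 4, sign kept]
  = (196/345)    [541 ≡ 196 mod 345]
  = (49/345)    [345 ≡ 1 mod 8 ⇒ (2/345)^2 = +1]
  = (345/49)    [QR: 49 ≡ 1 mod 4, sign kept]
  = (2/49)    [345 ≡ 2 mod 49]
  = (1/49)    [49 ≡ 1 mod 8 ⇒ (2/49) = +1]
  = 1    [(1/49) = 1]
The Legendre symbol is 1, so x^2 ≡ 886 (mod 541) has solution.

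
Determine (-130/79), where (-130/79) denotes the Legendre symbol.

-1

Pull out -1: (-130/79) = (-1/79)·(130/79). Since 79 ≡ 3 (mod 4), (-1/79) = -1. Now have -(130/79).
Reduce the numerator: 130 ≡ 51 (mod 79), so (130/79) = (51/79).
Both 51 ≡ 3 and 79 ≡ 3 (mod 4), so reciprocity gives (51/79) = -(79/51). Reduce: 79 ≡ 28 (mod 51). Now have (28/51).
Factor out 2: 28 = 2^2·7. Since 51 ≡ 3 (mod 8), (2/51) = -1, and (2/51)^2 = +1. Now have (7/51).
Both 7 ≡ 3 and 51 ≡ 3 (mod 4), so reciprocity gives (7/51) = -(51/7). Reduce: 51 ≡ 2 (mod 7). Now have -(2/7).
Factor out 2: 2 = 2. Since 7 ≡ 7 (mod 8), (2/7) = +1. Now have -(1/7).
(1/7) = 1. Collecting the sign factors: -1.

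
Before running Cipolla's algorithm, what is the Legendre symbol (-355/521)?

1

Reduce the numerator: -355 ≡ 166 (mod 521), so (-355/521) = (166/521).
Factor out 2: 166 = 2·83. Since 521 ≡ 1 (mod 8), (2/521) = +1. Now have (83/521).
521 ≡ 1 (mod 4), so quadratic reciprocity gives (83/521) = (521/83). Reduce: 521 ≡ 23 (mod 83). Now have (23/83).
Both 23 ≡ 3 and 83 ≡ 3 (mod 4), so reciprocity gives (23/83) = -(83/23). Reduce: 83 ≡ 14 (mod 23). Now have -(14/23).
Factor out 2: 14 = 2·7. Since 23 ≡ 7 (mod 8), (2/23) = +1. Now have -(7/23).
Both 7 ≡ 3 and 23 ≡ 3 (mod 4), so reciprocity gives (7/23) = -(23/7). Reduce: 23 ≡ 2 (mod 7). Now have (2/7).
Factor out 2: 2 = 2. Since 7 ≡ 7 (mod 8), (2/7) = +1. Now have (1/7).
(1/7) = 1. Collecting the sign factors: 1.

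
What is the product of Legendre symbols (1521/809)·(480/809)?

-1

By multiplicativity, (1521·480/809) = (1521/809)·(480/809).
First factor (1521/809):
Reduce the numerator: 1521 ≡ 712 (mod 809), so (1521/809) = (712/809).
Factor out 2: 712 = 2^3·89. Since 809 ≡ 1 (mod 8), (2/809) = +1, and (2/809)^3 = +1. Now have (89/809).
89 ≡ 1 (mod 4), so quadratic reciprocity gives (89/809) = (809/89). Reduce: 809 ≡ 8 (mod 89). Now have (8/89).
Factor out 2: 8 = 2^3. Since 89 ≡ 1 (mod 8), (2/89) = +1, and (2/89)^3 = +1. Now have (1/89).
(1/89) = 1. Collecting the sign factors: 1.
Second factor (480/809):
Factor out 2: 480 = 2^5·15. Since 809 ≡ 1 (mod 8), (2/809) = +1, and (2/809)^5 = +1. Now have (15/809).
809 ≡ 1 (mod 4), so quadratic reciprocity gives (15/809) = (809/15). Reduce: 809 ≡ 14 (mod 15). Now have (14/15).
Factor out 2: 14 = 2·7. Since 15 ≡ 7 (mod 8), (2/15) = +1. Now have (7/15).
Both 7 ≡ 3 and 15 ≡ 3 (mod 4), so reciprocity gives (7/15) = -(15/7). Reduce: 15 ≡ 1 (mod 7). Now have -(1/7).
(1/7) = 1. Collecting the sign factors: -1.
Product: (1)·(-1) = -1.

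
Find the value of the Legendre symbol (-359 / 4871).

(-359 / 4871)
  = (4512 / 4871)    [-359 ≡ 4512 mod 4871]
  = (141 / 4871)    [4871 ≡ 7 mod 8 ⇒ (2 / 4871)^5 = +1]
  = (4871 / 141)    [QR: 141 ≡ 1 mod 4, sign kept]
  = (77 / 141)    [4871 ≡ 77 mod 141]
  = (141 / 77)    [QR: 77 ≡ 1 mod 4, sign kept]
  = (64 / 77)    [141 ≡ 64 mod 77]
  = (1 / 77)    [77 ≡ 5 mod 8 ⇒ (2 / 77)^6 = +1]
  = 1    [(1 / 77) = 1]

1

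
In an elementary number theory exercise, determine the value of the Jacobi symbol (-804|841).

1

Pull out -1: (-804|841) = (-1|841)·(804|841). Since 841 ≡ 1 (mod 4), (-1|841) = +1. Now have (804|841).
Factor out 2: 804 = 2^2·201. Since 841 ≡ 1 (mod 8), (2|841) = +1, and (2|841)^2 = +1. Now have (201|841).
201 ≡ 1 (mod 4), so quadratic reciprocity gives (201|841) = (841|201). Reduce: 841 ≡ 37 (mod 201). Now have (37|201).
37 ≡ 1 (mod 4), so quadratic reciprocity gives (37|201) = (201|37). Reduce: 201 ≡ 16 (mod 37). Now have (16|37).
Factor out 2: 16 = 2^4. Since 37 ≡ 5 (mod 8), (2|37) = -1, and (2|37)^4 = +1. Now have (1|37).
(1|37) = 1. Collecting the sign factors: 1.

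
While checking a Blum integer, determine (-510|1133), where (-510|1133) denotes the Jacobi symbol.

1

(-510|1133)
  = (623|1133)    [-510 ≡ 623 mod 1133]
  = (1133|623)    [QR: 1133 ≡ 1 mod 4, sign kept]
  = (510|623)    [1133 ≡ 510 mod 623]
  = (255|623)    [623 ≡ 7 mod 8 ⇒ (2|623) = +1]
  = -(623|255)    [QR: both ≡ 3 mod 4, sign flips]
  = -(113|255)    [623 ≡ 113 mod 255]
  = -(255|113)    [QR: 113 ≡ 1 mod 4, sign kept]
  = -(29|113)    [255 ≡ 29 mod 113]
  = -(113|29)    [QR: 29 ≡ 1 mod 4, sign kept]
  = -(26|29)    [113 ≡ 26 mod 29]
  = (13|29)    [29 ≡ 5 mod 8 ⇒ (2|29) = -1]
  = (29|13)    [QR: 13 ≡ 1 mod 4, sign kept]
  = (3|13)    [29 ≡ 3 mod 13]
  = (13|3)    [QR: 13 ≡ 1 mod 4, sign kept]
  = (1|3)    [13 ≡ 1 mod 3]
  = 1    [(1|3) = 1]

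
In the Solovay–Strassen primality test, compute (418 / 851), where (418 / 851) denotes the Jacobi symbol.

(418 / 851)
  = -(209 / 851)    [851 ≡ 3 mod 8 ⇒ (2 / 851) = -1]
  = -(851 / 209)    [QR: 209 ≡ 1 mod 4, sign kept]
  = -(15 / 209)    [851 ≡ 15 mod 209]
  = -(209 / 15)    [QR: 209 ≡ 1 mod 4, sign kept]
  = -(14 / 15)    [209 ≡ 14 mod 15]
  = -(7 / 15)    [15 ≡ 7 mod 8 ⇒ (2 / 15) = +1]
  = (15 / 7)    [QR: both ≡ 3 mod 4, sign flips]
  = (1 / 7)    [15 ≡ 1 mod 7]
  = 1    [(1 / 7) = 1]

1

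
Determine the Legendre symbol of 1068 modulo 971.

(1068|971)
  = (97|971)    [1068 ≡ 97 mod 971]
  = (971|97)    [QR: 97 ≡ 1 mod 4, sign kept]
  = (1|97)    [971 ≡ 1 mod 97]
  = 1    [(1|97) = 1]

1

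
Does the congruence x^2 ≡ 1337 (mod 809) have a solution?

Reduce the numerator: 1337 ≡ 528 (mod 809), so (1337/809) = (528/809).
Factor out 2: 528 = 2^4·33. Since 809 ≡ 1 (mod 8), (2/809) = +1, and (2/809)^4 = +1. Now have (33/809).
33 ≡ 1 (mod 4), so quadratic reciprocity gives (33/809) = (809/33). Reduce: 809 ≡ 17 (mod 33). Now have (17/33).
17 ≡ 1 (mod 4), so quadratic reciprocity gives (17/33) = (33/17). Reduce: 33 ≡ 16 (mod 17). Now have (16/17).
Factor out 2: 16 = 2^4. Since 17 ≡ 1 (mod 8), (2/17) = +1, and (2/17)^4 = +1. Now have (1/17).
(1/17) = 1. Collecting the sign factors: 1.
(1337/809) = 1, and 809 is prime, so 1337 is a quadratic residue mod 809.

yes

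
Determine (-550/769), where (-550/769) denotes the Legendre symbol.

Reduce the numerator: -550 ≡ 219 (mod 769), so (-550/769) = (219/769).
769 ≡ 1 (mod 4), so quadratic reciprocity gives (219/769) = (769/219). Reduce: 769 ≡ 112 (mod 219). Now have (112/219).
Factor out 2: 112 = 2^4·7. Since 219 ≡ 3 (mod 8), (2/219) = -1, and (2/219)^4 = +1. Now have (7/219).
Both 7 ≡ 3 and 219 ≡ 3 (mod 4), so reciprocity gives (7/219) = -(219/7). Reduce: 219 ≡ 2 (mod 7). Now have -(2/7).
Factor out 2: 2 = 2. Since 7 ≡ 7 (mod 8), (2/7) = +1. Now have -(1/7).
(1/7) = 1. Collecting the sign factors: -1.

-1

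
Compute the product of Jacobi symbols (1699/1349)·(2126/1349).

By multiplicativity, (1699·2126/1349) = (1699/1349)·(2126/1349).
First factor (1699/1349):
(1699/1349)
  = (350/1349)    [1699 ≡ 350 mod 1349]
  = -(175/1349)    [1349 ≡ 5 mod 8 ⇒ (2/1349) = -1]
  = -(1349/175)    [QR: 1349 ≡ 1 mod 4, sign kept]
  = -(124/175)    [1349 ≡ 124 mod 175]
  = -(31/175)    [175 ≡ 7 mod 8 ⇒ (2/175)^2 = +1]
  = (175/31)    [QR: both ≡ 3 mod 4, sign flips]
  = (20/31)    [175 ≡ 20 mod 31]
  = (5/31)    [31 ≡ 7 mod 8 ⇒ (2/31)^2 = +1]
  = (31/5)    [QR: 5 ≡ 1 mod 4, sign kept]
  = (1/5)    [31 ≡ 1 mod 5]
  = 1    [(1/5) = 1]
Second factor (2126/1349):
(2126/1349)
  = (777/1349)    [2126 ≡ 777 mod 1349]
  = (1349/777)    [QR: 777 ≡ 1 mod 4, sign kept]
  = (572/777)    [1349 ≡ 572 mod 777]
  = (143/777)    [777 ≡ 1 mod 8 ⇒ (2/777)^2 = +1]
  = (777/143)    [QR: 777 ≡ 1 mod 4, sign kept]
  = (62/143)    [777 ≡ 62 mod 143]
  = (31/143)    [143 ≡ 7 mod 8 ⇒ (2/143) = +1]
  = -(143/31)    [QR: both ≡ 3 mod 4, sign flips]
  = -(19/31)    [143 ≡ 19 mod 31]
  = (31/19)    [QR: both ≡ 3 mod 4, sign flips]
  = (12/19)    [31 ≡ 12 mod 19]
  = (3/19)    [19 ≡ 3 mod 8 ⇒ (2/19)^2 = +1]
  = -(19/3)    [QR: both ≡ 3 mod 4, sign flips]
  = -(1/3)    [19 ≡ 1 mod 3]
  = -1    [(1/3) = 1]
Product: (1)·(-1) = -1.

-1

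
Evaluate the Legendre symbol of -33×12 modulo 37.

1

By multiplicativity, (-33·12/37) = (-33/37)·(12/37).
First factor (-33/37):
Pull out -1: (-33/37) = (-1/37)·(33/37). Since 37 ≡ 1 (mod 4), (-1/37) = +1. Now have (33/37).
33 ≡ 1 (mod 4), so quadratic reciprocity gives (33/37) = (37/33). Reduce: 37 ≡ 4 (mod 33). Now have (4/33).
Factor out 2: 4 = 2^2. Since 33 ≡ 1 (mod 8), (2/33) = +1, and (2/33)^2 = +1. Now have (1/33).
(1/33) = 1. Collecting the sign factors: 1.
Second factor (12/37):
Factor out 2: 12 = 2^2·3. Since 37 ≡ 5 (mod 8), (2/37) = -1, and (2/37)^2 = +1. Now have (3/37).
37 ≡ 1 (mod 4), so quadratic reciprocity gives (3/37) = (37/3). Reduce: 37 ≡ 1 (mod 3). Now have (1/3).
(1/3) = 1. Collecting the sign factors: 1.
Product: (1)·(1) = 1.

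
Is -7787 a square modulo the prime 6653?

yes

Pull out -1: (-7787|6653) = (-1|6653)·(7787|6653). Since 6653 ≡ 1 (mod 4), (-1|6653) = +1. Now have (7787|6653).
Reduce the numerator: 7787 ≡ 1134 (mod 6653), so (7787|6653) = (1134|6653).
Factor out 2: 1134 = 2·567. Since 6653 ≡ 5 (mod 8), (2|6653) = -1. Now have -(567|6653).
6653 ≡ 1 (mod 4), so quadratic reciprocity gives (567|6653) = (6653|567). Reduce: 6653 ≡ 416 (mod 567). Now have -(416|567).
Factor out 2: 416 = 2^5·13. Since 567 ≡ 7 (mod 8), (2|567) = +1, and (2|567)^5 = +1. Now have -(13|567).
13 ≡ 1 (mod 4), so quadratic reciprocity gives (13|567) = (567|13). Reduce: 567 ≡ 8 (mod 13). Now have -(8|13).
Factor out 2: 8 = 2^3. Since 13 ≡ 5 (mod 8), (2|13) = -1, and (2|13)^3 = -1. Now have (1|13).
(1|13) = 1. Collecting the sign factors: 1.
(-7787|6653) = 1, and 6653 is prime, so -7787 is a quadratic residue mod 6653.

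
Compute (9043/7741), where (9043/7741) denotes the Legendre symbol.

Reduce the numerator: 9043 ≡ 1302 (mod 7741), so (9043/7741) = (1302/7741).
Factor out 2: 1302 = 2·651. Since 7741 ≡ 5 (mod 8), (2/7741) = -1. Now have -(651/7741).
7741 ≡ 1 (mod 4), so quadratic reciprocity gives (651/7741) = (7741/651). Reduce: 7741 ≡ 580 (mod 651). Now have -(580/651).
Factor out 2: 580 = 2^2·145. Since 651 ≡ 3 (mod 8), (2/651) = -1, and (2/651)^2 = +1. Now have -(145/651).
145 ≡ 1 (mod 4), so quadratic reciprocity gives (145/651) = (651/145). Reduce: 651 ≡ 71 (mod 145). Now have -(71/145).
145 ≡ 1 (mod 4), so quadratic reciprocity gives (71/145) = (145/71). Reduce: 145 ≡ 3 (mod 71). Now have -(3/71).
Both 3 ≡ 3 and 71 ≡ 3 (mod 4), so reciprocity gives (3/71) = -(71/3). Reduce: 71 ≡ 2 (mod 3). Now have (2/3).
Factor out 2: 2 = 2. Since 3 ≡ 3 (mod 8), (2/3) = -1. Now have -(1/3).
(1/3) = 1. Collecting the sign factors: -1.

-1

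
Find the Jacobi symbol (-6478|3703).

1

(-6478|3703)
  = -(6478|3703)    [3703 ≡ 3 mod 4 ⇒ (-1|3703) = -1]
  = -(2775|3703)    [6478 ≡ 2775 mod 3703]
  = (3703|2775)    [QR: both ≡ 3 mod 4, sign flips]
  = (928|2775)    [3703 ≡ 928 mod 2775]
  = (29|2775)    [2775 ≡ 7 mod 8 ⇒ (2|2775)^5 = +1]
  = (2775|29)    [QR: 29 ≡ 1 mod 4, sign kept]
  = (20|29)    [2775 ≡ 20 mod 29]
  = (5|29)    [29 ≡ 5 mod 8 ⇒ (2|29)^2 = +1]
  = (29|5)    [QR: 5 ≡ 1 mod 4, sign kept]
  = (4|5)    [29 ≡ 4 mod 5]
  = (1|5)    [5 ≡ 5 mod 8 ⇒ (2|5)^2 = +1]
  = 1    [(1|5) = 1]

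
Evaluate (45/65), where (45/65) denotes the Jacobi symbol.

0

45 ≡ 1 (mod 4), so quadratic reciprocity gives (45/65) = (65/45). Reduce: 65 ≡ 20 (mod 45). Now have (20/45).
Factor out 2: 20 = 2^2·5. Since 45 ≡ 5 (mod 8), (2/45) = -1, and (2/45)^2 = +1. Now have (5/45).
5 ≡ 1 (mod 4), so quadratic reciprocity gives (5/45) = (45/5). Reduce: 45 ≡ 0 (mod 5). Now have (0/5).
The numerator is now 0 with denominator 5 > 1: the symbol is 0.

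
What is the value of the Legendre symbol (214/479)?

Factor out 2: 214 = 2·107. Since 479 ≡ 7 (mod 8), (2/479) = +1. Now have (107/479).
Both 107 ≡ 3 and 479 ≡ 3 (mod 4), so reciprocity gives (107/479) = -(479/107). Reduce: 479 ≡ 51 (mod 107). Now have -(51/107).
Both 51 ≡ 3 and 107 ≡ 3 (mod 4), so reciprocity gives (51/107) = -(107/51). Reduce: 107 ≡ 5 (mod 51). Now have (5/51).
5 ≡ 1 (mod 4), so quadratic reciprocity gives (5/51) = (51/5). Reduce: 51 ≡ 1 (mod 5). Now have (1/5).
(1/5) = 1. Collecting the sign factors: 1.

1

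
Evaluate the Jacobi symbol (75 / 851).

1

Both 75 ≡ 3 and 851 ≡ 3 (mod 4), so reciprocity gives (75 / 851) = -(851 / 75). Reduce: 851 ≡ 26 (mod 75). Now have -(26 / 75).
Factor out 2: 26 = 2·13. Since 75 ≡ 3 (mod 8), (2 / 75) = -1. Now have (13 / 75).
13 ≡ 1 (mod 4), so quadratic reciprocity gives (13 / 75) = (75 / 13). Reduce: 75 ≡ 10 (mod 13). Now have (10 / 13).
Factor out 2: 10 = 2·5. Since 13 ≡ 5 (mod 8), (2 / 13) = -1. Now have -(5 / 13).
5 ≡ 1 (mod 4), so quadratic reciprocity gives (5 / 13) = (13 / 5). Reduce: 13 ≡ 3 (mod 5). Now have -(3 / 5).
5 ≡ 1 (mod 4), so quadratic reciprocity gives (3 / 5) = (5 / 3). Reduce: 5 ≡ 2 (mod 3). Now have -(2 / 3).
Factor out 2: 2 = 2. Since 3 ≡ 3 (mod 8), (2 / 3) = -1. Now have (1 / 3).
(1 / 3) = 1. Collecting the sign factors: 1.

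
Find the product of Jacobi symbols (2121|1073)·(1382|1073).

1

By multiplicativity, (2121·1382|1073) = (2121|1073)·(1382|1073).
First factor (2121|1073):
(2121|1073)
  = (1048|1073)    [2121 ≡ 1048 mod 1073]
  = (131|1073)    [1073 ≡ 1 mod 8 ⇒ (2|1073)^3 = +1]
  = (1073|131)    [QR: 1073 ≡ 1 mod 4, sign kept]
  = (25|131)    [1073 ≡ 25 mod 131]
  = (131|25)    [QR: 25 ≡ 1 mod 4, sign kept]
  = (6|25)    [131 ≡ 6 mod 25]
  = (3|25)    [25 ≡ 1 mod 8 ⇒ (2|25) = +1]
  = (25|3)    [QR: 25 ≡ 1 mod 4, sign kept]
  = (1|3)    [25 ≡ 1 mod 3]
  = 1    [(1|3) = 1]
Second factor (1382|1073):
(1382|1073)
  = (309|1073)    [1382 ≡ 309 mod 1073]
  = (1073|309)    [QR: 309 ≡ 1 mod 4, sign kept]
  = (146|309)    [1073 ≡ 146 mod 309]
  = -(73|309)    [309 ≡ 5 mod 8 ⇒ (2|309) = -1]
  = -(309|73)    [QR: 73 ≡ 1 mod 4, sign kept]
  = -(17|73)    [309 ≡ 17 mod 73]
  = -(73|17)    [QR: 17 ≡ 1 mod 4, sign kept]
  = -(5|17)    [73 ≡ 5 mod 17]
  = -(17|5)    [QR: 5 ≡ 1 mod 4, sign kept]
  = -(2|5)    [17 ≡ 2 mod 5]
  = (1|5)    [5 ≡ 5 mod 8 ⇒ (2|5) = -1]
  = 1    [(1|5) = 1]
Product: (1)·(1) = 1.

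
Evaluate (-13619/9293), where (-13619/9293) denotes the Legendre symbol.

Pull out -1: (-13619/9293) = (-1/9293)·(13619/9293). Since 9293 ≡ 1 (mod 4), (-1/9293) = +1. Now have (13619/9293).
Reduce the numerator: 13619 ≡ 4326 (mod 9293), so (13619/9293) = (4326/9293).
Factor out 2: 4326 = 2·2163. Since 9293 ≡ 5 (mod 8), (2/9293) = -1. Now have -(2163/9293).
9293 ≡ 1 (mod 4), so quadratic reciprocity gives (2163/9293) = (9293/2163). Reduce: 9293 ≡ 641 (mod 2163). Now have -(641/2163).
641 ≡ 1 (mod 4), so quadratic reciprocity gives (641/2163) = (2163/641). Reduce: 2163 ≡ 240 (mod 641). Now have -(240/641).
Factor out 2: 240 = 2^4·15. Since 641 ≡ 1 (mod 8), (2/641) = +1, and (2/641)^4 = +1. Now have -(15/641).
641 ≡ 1 (mod 4), so quadratic reciprocity gives (15/641) = (641/15). Reduce: 641 ≡ 11 (mod 15). Now have -(11/15).
Both 11 ≡ 3 and 15 ≡ 3 (mod 4), so reciprocity gives (11/15) = -(15/11). Reduce: 15 ≡ 4 (mod 11). Now have (4/11).
Factor out 2: 4 = 2^2. Since 11 ≡ 3 (mod 8), (2/11) = -1, and (2/11)^2 = +1. Now have (1/11).
(1/11) = 1. Collecting the sign factors: 1.

1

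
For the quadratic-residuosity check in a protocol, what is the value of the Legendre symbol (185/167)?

(185/167)
  = (18/167)    [185 ≡ 18 mod 167]
  = (9/167)    [167 ≡ 7 mod 8 ⇒ (2/167) = +1]
  = (167/9)    [QR: 9 ≡ 1 mod 4, sign kept]
  = (5/9)    [167 ≡ 5 mod 9]
  = (9/5)    [QR: 5 ≡ 1 mod 4, sign kept]
  = (4/5)    [9 ≡ 4 mod 5]
  = (1/5)    [5 ≡ 5 mod 8 ⇒ (2/5)^2 = +1]
  = 1    [(1/5) = 1]

1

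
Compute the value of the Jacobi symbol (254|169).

1

Reduce the numerator: 254 ≡ 85 (mod 169), so (254|169) = (85|169).
85 ≡ 1 (mod 4), so quadratic reciprocity gives (85|169) = (169|85). Reduce: 169 ≡ 84 (mod 85). Now have (84|85).
Factor out 2: 84 = 2^2·21. Since 85 ≡ 5 (mod 8), (2|85) = -1, and (2|85)^2 = +1. Now have (21|85).
21 ≡ 1 (mod 4), so quadratic reciprocity gives (21|85) = (85|21). Reduce: 85 ≡ 1 (mod 21). Now have (1|21).
(1|21) = 1. Collecting the sign factors: 1.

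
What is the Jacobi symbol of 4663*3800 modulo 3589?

By multiplicativity, (4663·3800/3589) = (4663/3589)·(3800/3589).
First factor (4663/3589):
(4663/3589)
  = (1074/3589)    [4663 ≡ 1074 mod 3589]
  = -(537/3589)    [3589 ≡ 5 mod 8 ⇒ (2/3589) = -1]
  = -(3589/537)    [QR: 537 ≡ 1 mod 4, sign kept]
  = -(367/537)    [3589 ≡ 367 mod 537]
  = -(537/367)    [QR: 537 ≡ 1 mod 4, sign kept]
  = -(170/367)    [537 ≡ 170 mod 367]
  = -(85/367)    [367 ≡ 7 mod 8 ⇒ (2/367) = +1]
  = -(367/85)    [QR: 85 ≡ 1 mod 4, sign kept]
  = -(27/85)    [367 ≡ 27 mod 85]
  = -(85/27)    [QR: 85 ≡ 1 mod 4, sign kept]
  = -(4/27)    [85 ≡ 4 mod 27]
  = -(1/27)    [27 ≡ 3 mod 8 ⇒ (2/27)^2 = +1]
  = -1    [(1/27) = 1]
Second factor (3800/3589):
(3800/3589)
  = (211/3589)    [3800 ≡ 211 mod 3589]
  = (3589/211)    [QR: 3589 ≡ 1 mod 4, sign kept]
  = (2/211)    [3589 ≡ 2 mod 211]
  = -(1/211)    [211 ≡ 3 mod 8 ⇒ (2/211) = -1]
  = -1    [(1/211) = 1]
Product: (-1)·(-1) = 1.

1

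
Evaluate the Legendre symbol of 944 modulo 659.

Reduce the numerator: 944 ≡ 285 (mod 659), so (944/659) = (285/659).
285 ≡ 1 (mod 4), so quadratic reciprocity gives (285/659) = (659/285). Reduce: 659 ≡ 89 (mod 285). Now have (89/285).
89 ≡ 1 (mod 4), so quadratic reciprocity gives (89/285) = (285/89). Reduce: 285 ≡ 18 (mod 89). Now have (18/89).
Factor out 2: 18 = 2·9. Since 89 ≡ 1 (mod 8), (2/89) = +1. Now have (9/89).
9 ≡ 1 (mod 4), so quadratic reciprocity gives (9/89) = (89/9). Reduce: 89 ≡ 8 (mod 9). Now have (8/9).
Factor out 2: 8 = 2^3. Since 9 ≡ 1 (mod 8), (2/9) = +1, and (2/9)^3 = +1. Now have (1/9).
(1/9) = 1. Collecting the sign factors: 1.

1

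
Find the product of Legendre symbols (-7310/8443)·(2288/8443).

By multiplicativity, (-7310·2288/8443) = (-7310/8443)·(2288/8443).
First factor (-7310/8443):
Reduce the numerator: -7310 ≡ 1133 (mod 8443), so (-7310/8443) = (1133/8443).
1133 ≡ 1 (mod 4), so quadratic reciprocity gives (1133/8443) = (8443/1133). Reduce: 8443 ≡ 512 (mod 1133). Now have (512/1133).
Factor out 2: 512 = 2^9. Since 1133 ≡ 5 (mod 8), (2/1133) = -1, and (2/1133)^9 = -1. Now have -(1/1133).
(1/1133) = 1. Collecting the sign factors: -1.
Second factor (2288/8443):
Factor out 2: 2288 = 2^4·143. Since 8443 ≡ 3 (mod 8), (2/8443) = -1, and (2/8443)^4 = +1. Now have (143/8443).
Both 143 ≡ 3 and 8443 ≡ 3 (mod 4), so reciprocity gives (143/8443) = -(8443/143). Reduce: 8443 ≡ 6 (mod 143). Now have -(6/143).
Factor out 2: 6 = 2·3. Since 143 ≡ 7 (mod 8), (2/143) = +1. Now have -(3/143).
Both 3 ≡ 3 and 143 ≡ 3 (mod 4), so reciprocity gives (3/143) = -(143/3). Reduce: 143 ≡ 2 (mod 3). Now have (2/3).
Factor out 2: 2 = 2. Since 3 ≡ 3 (mod 8), (2/3) = -1. Now have -(1/3).
(1/3) = 1. Collecting the sign factors: -1.
Product: (-1)·(-1) = 1.

1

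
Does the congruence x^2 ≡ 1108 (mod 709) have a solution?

(1108/709)
  = (399/709)    [1108 ≡ 399 mod 709]
  = (709/399)    [QR: 709 ≡ 1 mod 4, sign kept]
  = (310/399)    [709 ≡ 310 mod 399]
  = (155/399)    [399 ≡ 7 mod 8 ⇒ (2/399) = +1]
  = -(399/155)    [QR: both ≡ 3 mod 4, sign flips]
  = -(89/155)    [399 ≡ 89 mod 155]
  = -(155/89)    [QR: 89 ≡ 1 mod 4, sign kept]
  = -(66/89)    [155 ≡ 66 mod 89]
  = -(33/89)    [89 ≡ 1 mod 8 ⇒ (2/89) = +1]
  = -(89/33)    [QR: 33 ≡ 1 mod 4, sign kept]
  = -(23/33)    [89 ≡ 23 mod 33]
  = -(33/23)    [QR: 33 ≡ 1 mod 4, sign kept]
  = -(10/23)    [33 ≡ 10 mod 23]
  = -(5/23)    [23 ≡ 7 mod 8 ⇒ (2/23) = +1]
  = -(23/5)    [QR: 5 ≡ 1 mod 4, sign kept]
  = -(3/5)    [23 ≡ 3 mod 5]
  = -(5/3)    [QR: 5 ≡ 1 mod 4, sign kept]
  = -(2/3)    [5 ≡ 2 mod 3]
  = (1/3)    [3 ≡ 3 mod 8 ⇒ (2/3) = -1]
  = 1    [(1/3) = 1]
(1108/709) = 1, and 709 is prime, so 1108 is a quadratic residue mod 709.

yes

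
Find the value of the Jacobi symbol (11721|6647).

-1

Reduce the numerator: 11721 ≡ 5074 (mod 6647), so (11721|6647) = (5074|6647).
Factor out 2: 5074 = 2·2537. Since 6647 ≡ 7 (mod 8), (2|6647) = +1. Now have (2537|6647).
2537 ≡ 1 (mod 4), so quadratic reciprocity gives (2537|6647) = (6647|2537). Reduce: 6647 ≡ 1573 (mod 2537). Now have (1573|2537).
1573 ≡ 1 (mod 4), so quadratic reciprocity gives (1573|2537) = (2537|1573). Reduce: 2537 ≡ 964 (mod 1573). Now have (964|1573).
Factor out 2: 964 = 2^2·241. Since 1573 ≡ 5 (mod 8), (2|1573) = -1, and (2|1573)^2 = +1. Now have (241|1573).
241 ≡ 1 (mod 4), so quadratic reciprocity gives (241|1573) = (1573|241). Reduce: 1573 ≡ 127 (mod 241). Now have (127|241).
241 ≡ 1 (mod 4), so quadratic reciprocity gives (127|241) = (241|127). Reduce: 241 ≡ 114 (mod 127). Now have (114|127).
Factor out 2: 114 = 2·57. Since 127 ≡ 7 (mod 8), (2|127) = +1. Now have (57|127).
57 ≡ 1 (mod 4), so quadratic reciprocity gives (57|127) = (127|57). Reduce: 127 ≡ 13 (mod 57). Now have (13|57).
13 ≡ 1 (mod 4), so quadratic reciprocity gives (13|57) = (57|13). Reduce: 57 ≡ 5 (mod 13). Now have (5|13).
5 ≡ 1 (mod 4), so quadratic reciprocity gives (5|13) = (13|5). Reduce: 13 ≡ 3 (mod 5). Now have (3|5).
5 ≡ 1 (mod 4), so quadratic reciprocity gives (3|5) = (5|3). Reduce: 5 ≡ 2 (mod 3). Now have (2|3).
Factor out 2: 2 = 2. Since 3 ≡ 3 (mod 8), (2|3) = -1. Now have -(1|3).
(1|3) = 1. Collecting the sign factors: -1.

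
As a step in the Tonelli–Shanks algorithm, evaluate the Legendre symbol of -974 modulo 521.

Reduce the numerator: -974 ≡ 68 (mod 521), so (-974/521) = (68/521).
Factor out 2: 68 = 2^2·17. Since 521 ≡ 1 (mod 8), (2/521) = +1, and (2/521)^2 = +1. Now have (17/521).
17 ≡ 1 (mod 4), so quadratic reciprocity gives (17/521) = (521/17). Reduce: 521 ≡ 11 (mod 17). Now have (11/17).
17 ≡ 1 (mod 4), so quadratic reciprocity gives (11/17) = (17/11). Reduce: 17 ≡ 6 (mod 11). Now have (6/11).
Factor out 2: 6 = 2·3. Since 11 ≡ 3 (mod 8), (2/11) = -1. Now have -(3/11).
Both 3 ≡ 3 and 11 ≡ 3 (mod 4), so reciprocity gives (3/11) = -(11/3). Reduce: 11 ≡ 2 (mod 3). Now have (2/3).
Factor out 2: 2 = 2. Since 3 ≡ 3 (mod 8), (2/3) = -1. Now have -(1/3).
(1/3) = 1. Collecting the sign factors: -1.

-1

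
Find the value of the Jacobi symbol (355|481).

(355|481)
  = (481|355)    [QR: 481 ≡ 1 mod 4, sign kept]
  = (126|355)    [481 ≡ 126 mod 355]
  = -(63|355)    [355 ≡ 3 mod 8 ⇒ (2|355) = -1]
  = (355|63)    [QR: both ≡ 3 mod 4, sign flips]
  = (40|63)    [355 ≡ 40 mod 63]
  = (5|63)    [63 ≡ 7 mod 8 ⇒ (2|63)^3 = +1]
  = (63|5)    [QR: 5 ≡ 1 mod 4, sign kept]
  = (3|5)    [63 ≡ 3 mod 5]
  = (5|3)    [QR: 5 ≡ 1 mod 4, sign kept]
  = (2|3)    [5 ≡ 2 mod 3]
  = -(1|3)    [3 ≡ 3 mod 8 ⇒ (2|3) = -1]
  = -1    [(1|3) = 1]

-1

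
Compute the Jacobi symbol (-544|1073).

Reduce the numerator: -544 ≡ 529 (mod 1073), so (-544|1073) = (529|1073).
529 ≡ 1 (mod 4), so quadratic reciprocity gives (529|1073) = (1073|529). Reduce: 1073 ≡ 15 (mod 529). Now have (15|529).
529 ≡ 1 (mod 4), so quadratic reciprocity gives (15|529) = (529|15). Reduce: 529 ≡ 4 (mod 15). Now have (4|15).
Factor out 2: 4 = 2^2. Since 15 ≡ 7 (mod 8), (2|15) = +1, and (2|15)^2 = +1. Now have (1|15).
(1|15) = 1. Collecting the sign factors: 1.

1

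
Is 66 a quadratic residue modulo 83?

no

(66/83)
  = -(33/83)    [83 ≡ 3 mod 8 ⇒ (2/83) = -1]
  = -(83/33)    [QR: 33 ≡ 1 mod 4, sign kept]
  = -(17/33)    [83 ≡ 17 mod 33]
  = -(33/17)    [QR: 17 ≡ 1 mod 4, sign kept]
  = -(16/17)    [33 ≡ 16 mod 17]
  = -(1/17)    [17 ≡ 1 mod 8 ⇒ (2/17)^4 = +1]
  = -1    [(1/17) = 1]
The Legendre symbol is -1, so x^2 ≡ 66 (mod 83) has no solution.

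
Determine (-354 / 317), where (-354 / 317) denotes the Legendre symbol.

(-354 / 317)
  = (280 / 317)    [-354 ≡ 280 mod 317]
  = -(35 / 317)    [317 ≡ 5 mod 8 ⇒ (2 / 317)^3 = -1]
  = -(317 / 35)    [QR: 317 ≡ 1 mod 4, sign kept]
  = -(2 / 35)    [317 ≡ 2 mod 35]
  = (1 / 35)    [35 ≡ 3 mod 8 ⇒ (2 / 35) = -1]
  = 1    [(1 / 35) = 1]

1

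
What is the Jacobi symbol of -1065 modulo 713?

1

(-1065 / 713)
  = (1065 / 713)    [713 ≡ 1 mod 4 ⇒ (-1 / 713) = +1]
  = (352 / 713)    [1065 ≡ 352 mod 713]
  = (11 / 713)    [713 ≡ 1 mod 8 ⇒ (2 / 713)^5 = +1]
  = (713 / 11)    [QR: 713 ≡ 1 mod 4, sign kept]
  = (9 / 11)    [713 ≡ 9 mod 11]
  = (11 / 9)    [QR: 9 ≡ 1 mod 4, sign kept]
  = (2 / 9)    [11 ≡ 2 mod 9]
  = (1 / 9)    [9 ≡ 1 mod 8 ⇒ (2 / 9) = +1]
  = 1    [(1 / 9) = 1]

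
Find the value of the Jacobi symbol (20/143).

-1

Factor out 2: 20 = 2^2·5. Since 143 ≡ 7 (mod 8), (2/143) = +1, and (2/143)^2 = +1. Now have (5/143).
5 ≡ 1 (mod 4), so quadratic reciprocity gives (5/143) = (143/5). Reduce: 143 ≡ 3 (mod 5). Now have (3/5).
5 ≡ 1 (mod 4), so quadratic reciprocity gives (3/5) = (5/3). Reduce: 5 ≡ 2 (mod 3). Now have (2/3).
Factor out 2: 2 = 2. Since 3 ≡ 3 (mod 8), (2/3) = -1. Now have -(1/3).
(1/3) = 1. Collecting the sign factors: -1.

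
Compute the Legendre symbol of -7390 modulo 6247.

Pull out -1: (-7390 / 6247) = (-1 / 6247)·(7390 / 6247). Since 6247 ≡ 3 (mod 4), (-1 / 6247) = -1. Now have -(7390 / 6247).
Reduce the numerator: 7390 ≡ 1143 (mod 6247), so (7390 / 6247) = (1143 / 6247).
Both 1143 ≡ 3 and 6247 ≡ 3 (mod 4), so reciprocity gives (1143 / 6247) = -(6247 / 1143). Reduce: 6247 ≡ 532 (mod 1143). Now have (532 / 1143).
Factor out 2: 532 = 2^2·133. Since 1143 ≡ 7 (mod 8), (2 / 1143) = +1, and (2 / 1143)^2 = +1. Now have (133 / 1143).
133 ≡ 1 (mod 4), so quadratic reciprocity gives (133 / 1143) = (1143 / 133). Reduce: 1143 ≡ 79 (mod 133). Now have (79 / 133).
133 ≡ 1 (mod 4), so quadratic reciprocity gives (79 / 133) = (133 / 79). Reduce: 133 ≡ 54 (mod 79). Now have (54 / 79).
Factor out 2: 54 = 2·27. Since 79 ≡ 7 (mod 8), (2 / 79) = +1. Now have (27 / 79).
Both 27 ≡ 3 and 79 ≡ 3 (mod 4), so reciprocity gives (27 / 79) = -(79 / 27). Reduce: 79 ≡ 25 (mod 27). Now have -(25 / 27).
25 ≡ 1 (mod 4), so quadratic reciprocity gives (25 / 27) = (27 / 25). Reduce: 27 ≡ 2 (mod 25). Now have -(2 / 25).
Factor out 2: 2 = 2. Since 25 ≡ 1 (mod 8), (2 / 25) = +1. Now have -(1 / 25).
(1 / 25) = 1. Collecting the sign factors: -1.

-1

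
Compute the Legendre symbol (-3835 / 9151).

(-3835 / 9151)
  = (5316 / 9151)    [-3835 ≡ 5316 mod 9151]
  = (1329 / 9151)    [9151 ≡ 7 mod 8 ⇒ (2 / 9151)^2 = +1]
  = (9151 / 1329)    [QR: 1329 ≡ 1 mod 4, sign kept]
  = (1177 / 1329)    [9151 ≡ 1177 mod 1329]
  = (1329 / 1177)    [QR: 1177 ≡ 1 mod 4, sign kept]
  = (152 / 1177)    [1329 ≡ 152 mod 1177]
  = (19 / 1177)    [1177 ≡ 1 mod 8 ⇒ (2 / 1177)^3 = +1]
  = (1177 / 19)    [QR: 1177 ≡ 1 mod 4, sign kept]
  = (18 / 19)    [1177 ≡ 18 mod 19]
  = -(9 / 19)    [19 ≡ 3 mod 8 ⇒ (2 / 19) = -1]
  = -(19 / 9)    [QR: 9 ≡ 1 mod 4, sign kept]
  = -(1 / 9)    [19 ≡ 1 mod 9]
  = -1    [(1 / 9) = 1]

-1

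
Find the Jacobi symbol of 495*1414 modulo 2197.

By multiplicativity, (495·1414 / 2197) = (495 / 2197)·(1414 / 2197).
First factor (495 / 2197):
2197 ≡ 1 (mod 4), so quadratic reciprocity gives (495 / 2197) = (2197 / 495). Reduce: 2197 ≡ 217 (mod 495). Now have (217 / 495).
217 ≡ 1 (mod 4), so quadratic reciprocity gives (217 / 495) = (495 / 217). Reduce: 495 ≡ 61 (mod 217). Now have (61 / 217).
61 ≡ 1 (mod 4), so quadratic reciprocity gives (61 / 217) = (217 / 61). Reduce: 217 ≡ 34 (mod 61). Now have (34 / 61).
Factor out 2: 34 = 2·17. Since 61 ≡ 5 (mod 8), (2 / 61) = -1. Now have -(17 / 61).
17 ≡ 1 (mod 4), so quadratic reciprocity gives (17 / 61) = (61 / 17). Reduce: 61 ≡ 10 (mod 17). Now have -(10 / 17).
Factor out 2: 10 = 2·5. Since 17 ≡ 1 (mod 8), (2 / 17) = +1. Now have -(5 / 17).
5 ≡ 1 (mod 4), so quadratic reciprocity gives (5 / 17) = (17 / 5). Reduce: 17 ≡ 2 (mod 5). Now have -(2 / 5).
Factor out 2: 2 = 2. Since 5 ≡ 5 (mod 8), (2 / 5) = -1. Now have (1 / 5).
(1 / 5) = 1. Collecting the sign factors: 1.
Second factor (1414 / 2197):
Factor out 2: 1414 = 2·707. Since 2197 ≡ 5 (mod 8), (2 / 2197) = -1. Now have -(707 / 2197).
2197 ≡ 1 (mod 4), so quadratic reciprocity gives (707 / 2197) = (2197 / 707). Reduce: 2197 ≡ 76 (mod 707). Now have -(76 / 707).
Factor out 2: 76 = 2^2·19. Since 707 ≡ 3 (mod 8), (2 / 707) = -1, and (2 / 707)^2 = +1. Now have -(19 / 707).
Both 19 ≡ 3 and 707 ≡ 3 (mod 4), so reciprocity gives (19 / 707) = -(707 / 19). Reduce: 707 ≡ 4 (mod 19). Now have (4 / 19).
Factor out 2: 4 = 2^2. Since 19 ≡ 3 (mod 8), (2 / 19) = -1, and (2 / 19)^2 = +1. Now have (1 / 19).
(1 / 19) = 1. Collecting the sign factors: 1.
Product: (1)·(1) = 1.

1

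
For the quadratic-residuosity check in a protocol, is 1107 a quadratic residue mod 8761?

no

8761 ≡ 1 (mod 4), so quadratic reciprocity gives (1107/8761) = (8761/1107). Reduce: 8761 ≡ 1012 (mod 1107). Now have (1012/1107).
Factor out 2: 1012 = 2^2·253. Since 1107 ≡ 3 (mod 8), (2/1107) = -1, and (2/1107)^2 = +1. Now have (253/1107).
253 ≡ 1 (mod 4), so quadratic reciprocity gives (253/1107) = (1107/253). Reduce: 1107 ≡ 95 (mod 253). Now have (95/253).
253 ≡ 1 (mod 4), so quadratic reciprocity gives (95/253) = (253/95). Reduce: 253 ≡ 63 (mod 95). Now have (63/95).
Both 63 ≡ 3 and 95 ≡ 3 (mod 4), so reciprocity gives (63/95) = -(95/63). Reduce: 95 ≡ 32 (mod 63). Now have -(32/63).
Factor out 2: 32 = 2^5. Since 63 ≡ 7 (mod 8), (2/63) = +1, and (2/63)^5 = +1. Now have -(1/63).
(1/63) = 1. Collecting the sign factors: -1.
(1107/8761) = -1, and 8761 is prime, so 1107 is not a quadratic residue mod 8761.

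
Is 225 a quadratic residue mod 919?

yes

(225/919)
  = (919/225)    [QR: 225 ≡ 1 mod 4, sign kept]
  = (19/225)    [919 ≡ 19 mod 225]
  = (225/19)    [QR: 225 ≡ 1 mod 4, sign kept]
  = (16/19)    [225 ≡ 16 mod 19]
  = (1/19)    [19 ≡ 3 mod 8 ⇒ (2/19)^4 = +1]
  = 1    [(1/19) = 1]
The Legendre symbol is 1, so x^2 ≡ 225 (mod 919) has solution.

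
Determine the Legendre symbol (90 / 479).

1

(90 / 479)
  = (45 / 479)    [479 ≡ 7 mod 8 ⇒ (2 / 479) = +1]
  = (479 / 45)    [QR: 45 ≡ 1 mod 4, sign kept]
  = (29 / 45)    [479 ≡ 29 mod 45]
  = (45 / 29)    [QR: 29 ≡ 1 mod 4, sign kept]
  = (16 / 29)    [45 ≡ 16 mod 29]
  = (1 / 29)    [29 ≡ 5 mod 8 ⇒ (2 / 29)^4 = +1]
  = 1    [(1 / 29) = 1]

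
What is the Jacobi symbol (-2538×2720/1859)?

By multiplicativity, (-2538·2720/1859) = (-2538/1859)·(2720/1859).
First factor (-2538/1859):
Reduce the numerator: -2538 ≡ 1180 (mod 1859), so (-2538/1859) = (1180/1859).
Factor out 2: 1180 = 2^2·295. Since 1859 ≡ 3 (mod 8), (2/1859) = -1, and (2/1859)^2 = +1. Now have (295/1859).
Both 295 ≡ 3 and 1859 ≡ 3 (mod 4), so reciprocity gives (295/1859) = -(1859/295). Reduce: 1859 ≡ 89 (mod 295). Now have -(89/295).
89 ≡ 1 (mod 4), so quadratic reciprocity gives (89/295) = (295/89). Reduce: 295 ≡ 28 (mod 89). Now have -(28/89).
Factor out 2: 28 = 2^2·7. Since 89 ≡ 1 (mod 8), (2/89) = +1, and (2/89)^2 = +1. Now have -(7/89).
89 ≡ 1 (mod 4), so quadratic reciprocity gives (7/89) = (89/7). Reduce: 89 ≡ 5 (mod 7). Now have -(5/7).
5 ≡ 1 (mod 4), so quadratic reciprocity gives (5/7) = (7/5). Reduce: 7 ≡ 2 (mod 5). Now have -(2/5).
Factor out 2: 2 = 2. Since 5 ≡ 5 (mod 8), (2/5) = -1. Now have (1/5).
(1/5) = 1. Collecting the sign factors: 1.
Second factor (2720/1859):
Reduce the numerator: 2720 ≡ 861 (mod 1859), so (2720/1859) = (861/1859).
861 ≡ 1 (mod 4), so quadratic reciprocity gives (861/1859) = (1859/861). Reduce: 1859 ≡ 137 (mod 861). Now have (137/861).
137 ≡ 1 (mod 4), so quadratic reciprocity gives (137/861) = (861/137). Reduce: 861 ≡ 39 (mod 137). Now have (39/137).
137 ≡ 1 (mod 4), so quadratic reciprocity gives (39/137) = (137/39). Reduce: 137 ≡ 20 (mod 39). Now have (20/39).
Factor out 2: 20 = 2^2·5. Since 39 ≡ 7 (mod 8), (2/39) = +1, and (2/39)^2 = +1. Now have (5/39).
5 ≡ 1 (mod 4), so quadratic reciprocity gives (5/39) = (39/5). Reduce: 39 ≡ 4 (mod 5). Now have (4/5).
Factor out 2: 4 = 2^2. Since 5 ≡ 5 (mod 8), (2/5) = -1, and (2/5)^2 = +1. Now have (1/5).
(1/5) = 1. Collecting the sign factors: 1.
Product: (1)·(1) = 1.

1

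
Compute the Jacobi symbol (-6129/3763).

-1

Reduce the numerator: -6129 ≡ 1397 (mod 3763), so (-6129/3763) = (1397/3763).
1397 ≡ 1 (mod 4), so quadratic reciprocity gives (1397/3763) = (3763/1397). Reduce: 3763 ≡ 969 (mod 1397). Now have (969/1397).
969 ≡ 1 (mod 4), so quadratic reciprocity gives (969/1397) = (1397/969). Reduce: 1397 ≡ 428 (mod 969). Now have (428/969).
Factor out 2: 428 = 2^2·107. Since 969 ≡ 1 (mod 8), (2/969) = +1, and (2/969)^2 = +1. Now have (107/969).
969 ≡ 1 (mod 4), so quadratic reciprocity gives (107/969) = (969/107). Reduce: 969 ≡ 6 (mod 107). Now have (6/107).
Factor out 2: 6 = 2·3. Since 107 ≡ 3 (mod 8), (2/107) = -1. Now have -(3/107).
Both 3 ≡ 3 and 107 ≡ 3 (mod 4), so reciprocity gives (3/107) = -(107/3). Reduce: 107 ≡ 2 (mod 3). Now have (2/3).
Factor out 2: 2 = 2. Since 3 ≡ 3 (mod 8), (2/3) = -1. Now have -(1/3).
(1/3) = 1. Collecting the sign factors: -1.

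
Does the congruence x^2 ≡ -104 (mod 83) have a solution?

(-104/83)
  = (62/83)    [-104 ≡ 62 mod 83]
  = -(31/83)    [83 ≡ 3 mod 8 ⇒ (2/83) = -1]
  = (83/31)    [QR: both ≡ 3 mod 4, sign flips]
  = (21/31)    [83 ≡ 21 mod 31]
  = (31/21)    [QR: 21 ≡ 1 mod 4, sign kept]
  = (10/21)    [31 ≡ 10 mod 21]
  = -(5/21)    [21 ≡ 5 mod 8 ⇒ (2/21) = -1]
  = -(21/5)    [QR: 5 ≡ 1 mod 4, sign kept]
  = -(1/5)    [21 ≡ 1 mod 5]
  = -1    [(1/5) = 1]
The Legendre symbol is -1, so x^2 ≡ -104 (mod 83) has no solution.

no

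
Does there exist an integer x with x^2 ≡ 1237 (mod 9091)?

1237 ≡ 1 (mod 4), so quadratic reciprocity gives (1237/9091) = (9091/1237). Reduce: 9091 ≡ 432 (mod 1237). Now have (432/1237).
Factor out 2: 432 = 2^4·27. Since 1237 ≡ 5 (mod 8), (2/1237) = -1, and (2/1237)^4 = +1. Now have (27/1237).
1237 ≡ 1 (mod 4), so quadratic reciprocity gives (27/1237) = (1237/27). Reduce: 1237 ≡ 22 (mod 27). Now have (22/27).
Factor out 2: 22 = 2·11. Since 27 ≡ 3 (mod 8), (2/27) = -1. Now have -(11/27).
Both 11 ≡ 3 and 27 ≡ 3 (mod 4), so reciprocity gives (11/27) = -(27/11). Reduce: 27 ≡ 5 (mod 11). Now have (5/11).
5 ≡ 1 (mod 4), so quadratic reciprocity gives (5/11) = (11/5). Reduce: 11 ≡ 1 (mod 5). Now have (1/5).
(1/5) = 1. Collecting the sign factors: 1.
(1237/9091) = 1, and 9091 is prime, so 1237 is a quadratic residue mod 9091.

yes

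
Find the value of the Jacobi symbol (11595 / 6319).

-1

Reduce the numerator: 11595 ≡ 5276 (mod 6319), so (11595 / 6319) = (5276 / 6319).
Factor out 2: 5276 = 2^2·1319. Since 6319 ≡ 7 (mod 8), (2 / 6319) = +1, and (2 / 6319)^2 = +1. Now have (1319 / 6319).
Both 1319 ≡ 3 and 6319 ≡ 3 (mod 4), so reciprocity gives (1319 / 6319) = -(6319 / 1319). Reduce: 6319 ≡ 1043 (mod 1319). Now have -(1043 / 1319).
Both 1043 ≡ 3 and 1319 ≡ 3 (mod 4), so reciprocity gives (1043 / 1319) = -(1319 / 1043). Reduce: 1319 ≡ 276 (mod 1043). Now have (276 / 1043).
Factor out 2: 276 = 2^2·69. Since 1043 ≡ 3 (mod 8), (2 / 1043) = -1, and (2 / 1043)^2 = +1. Now have (69 / 1043).
69 ≡ 1 (mod 4), so quadratic reciprocity gives (69 / 1043) = (1043 / 69). Reduce: 1043 ≡ 8 (mod 69). Now have (8 / 69).
Factor out 2: 8 = 2^3. Since 69 ≡ 5 (mod 8), (2 / 69) = -1, and (2 / 69)^3 = -1. Now have -(1 / 69).
(1 / 69) = 1. Collecting the sign factors: -1.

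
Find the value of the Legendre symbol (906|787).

-1

(906|787)
  = (119|787)    [906 ≡ 119 mod 787]
  = -(787|119)    [QR: both ≡ 3 mod 4, sign flips]
  = -(73|119)    [787 ≡ 73 mod 119]
  = -(119|73)    [QR: 73 ≡ 1 mod 4, sign kept]
  = -(46|73)    [119 ≡ 46 mod 73]
  = -(23|73)    [73 ≡ 1 mod 8 ⇒ (2|73) = +1]
  = -(73|23)    [QR: 73 ≡ 1 mod 4, sign kept]
  = -(4|23)    [73 ≡ 4 mod 23]
  = -(1|23)    [23 ≡ 7 mod 8 ⇒ (2|23)^2 = +1]
  = -1    [(1|23) = 1]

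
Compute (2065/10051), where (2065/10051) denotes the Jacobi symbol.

(2065/10051)
  = (10051/2065)    [QR: 2065 ≡ 1 mod 4, sign kept]
  = (1791/2065)    [10051 ≡ 1791 mod 2065]
  = (2065/1791)    [QR: 2065 ≡ 1 mod 4, sign kept]
  = (274/1791)    [2065 ≡ 274 mod 1791]
  = (137/1791)    [1791 ≡ 7 mod 8 ⇒ (2/1791) = +1]
  = (1791/137)    [QR: 137 ≡ 1 mod 4, sign kept]
  = (10/137)    [1791 ≡ 10 mod 137]
  = (5/137)    [137 ≡ 1 mod 8 ⇒ (2/137) = +1]
  = (137/5)    [QR: 5 ≡ 1 mod 4, sign kept]
  = (2/5)    [137 ≡ 2 mod 5]
  = -(1/5)    [5 ≡ 5 mod 8 ⇒ (2/5) = -1]
  = -1    [(1/5) = 1]

-1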